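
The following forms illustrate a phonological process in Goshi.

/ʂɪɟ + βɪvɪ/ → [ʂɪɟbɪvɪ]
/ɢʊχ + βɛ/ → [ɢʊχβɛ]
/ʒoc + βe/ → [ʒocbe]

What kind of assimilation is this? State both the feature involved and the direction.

Underlying /β/ is realised as [b] next to /ɟ/; /ɟ/ itself does not change.
The change fricative → stop matches the manner of the preceding /ɟ/, identifying this as manner assimilation.
Place and voice are unchanged, so the assimilation is partial, not total.
The other alternating form patterns the same way: /β/ → [b] after /c/ (fricative → stop, matching a stop) — only manner changes, and always toward the preceding segment.
Nothing changes in [ɢʊχβɛ]: there the adjacent consonants already agree in manner (/β/ and /χ/ are both fricatives), so this form is consistent with the same rule.
The trigger is the preceding segment, so the direction is progressive (perseverative).

progressive manner assimilation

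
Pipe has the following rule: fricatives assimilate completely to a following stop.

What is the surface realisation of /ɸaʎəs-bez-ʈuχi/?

[ɸaʎəbbeʈʈuχi]

/s/ is the segment targeted by the rule; it sits immediately before /b/, so it assimilates completely and surfaces as [b].
The same rule applies at the second boundary: /z/ → [ʈ] next to /ʈ/.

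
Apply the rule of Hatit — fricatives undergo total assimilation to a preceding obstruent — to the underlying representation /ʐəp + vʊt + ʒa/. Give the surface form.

[ʐəppʊtta]

/v/ is the segment targeted by the rule; it sits immediately after /p/, so it assimilates completely and surfaces as [p].
At the second juncture, /ʒ/ likewise becomes [t] adjacent to /t/.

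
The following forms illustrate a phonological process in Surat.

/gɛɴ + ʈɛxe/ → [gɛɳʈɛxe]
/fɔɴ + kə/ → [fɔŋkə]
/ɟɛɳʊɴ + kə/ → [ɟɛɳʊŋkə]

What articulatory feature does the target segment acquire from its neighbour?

place

Underlying /ɴ/ is realised as [ɳ] next to /ʈ/; /ʈ/ itself does not change.
/ɴ/ is uvular while /ʈ/ is retroflex; the output [ɳ] is retroflex, matching the trigger — so the feature that spreads is place.
The same holds elsewhere in the data: /ɴ/ → [ŋ] before /k/ (uvular → velar, matching velar) — only place changes, and always toward the following segment.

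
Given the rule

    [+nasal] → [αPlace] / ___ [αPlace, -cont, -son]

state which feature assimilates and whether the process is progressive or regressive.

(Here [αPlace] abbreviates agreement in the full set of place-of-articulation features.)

The rule copies the place features (abbreviated [Place]) from the environment onto the target, so the assimilating feature is place.
Since the environment is written after the underscore, the trigger follows the target; the direction is regressive.

regressive place assimilation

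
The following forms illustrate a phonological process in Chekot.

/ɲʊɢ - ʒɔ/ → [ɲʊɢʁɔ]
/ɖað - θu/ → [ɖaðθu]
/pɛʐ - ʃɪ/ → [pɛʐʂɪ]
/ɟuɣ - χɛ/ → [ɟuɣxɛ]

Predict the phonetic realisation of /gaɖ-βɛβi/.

The data show progressive place assimilation: /ʒ/ → [ʁ] after /ɢ/; /ʃ/ → [ʂ] after /ʐ/; /χ/ → [x] after /ɣ/. In each pair only place changes, matching the preceding consonant, while manner and voice stay constant.
No alternation appears in [ɖaðθu]: there the adjacent consonants already agree in place (/θ/ and /ð/ are both dental), so this form is consistent with the same rule.
/β/ is a voiced bilabial fricative. The preceding trigger /ɖ/ is retroflex, so /β/ must become retroflex as well.
Changing only its place to retroflex gives [ʐ] — the voiced retroflex fricative.

[gaɖʐɛβi]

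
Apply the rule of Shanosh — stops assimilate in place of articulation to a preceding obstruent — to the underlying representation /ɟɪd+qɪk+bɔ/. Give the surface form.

/q/ is a voiceless uvular stop. The preceding trigger /d/ is alveolar, so /q/ must become alveolar as well.
The voiceless alveolar stop is [t], so /q/ → [t].
At the second juncture, /b/ likewise becomes [g] adjacent to /k/.

[ɟɪdtɪkgɔ]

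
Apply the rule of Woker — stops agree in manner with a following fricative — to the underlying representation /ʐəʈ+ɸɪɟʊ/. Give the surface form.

[ʐəʂɸɪɟʊ]

The rule targets /ʈ/ (voiceless retroflex stop), which sits before the trigger /ɸ/ (fricative).
Changing only its manner to fricative gives [ʂ] — the voiceless retroflex fricative.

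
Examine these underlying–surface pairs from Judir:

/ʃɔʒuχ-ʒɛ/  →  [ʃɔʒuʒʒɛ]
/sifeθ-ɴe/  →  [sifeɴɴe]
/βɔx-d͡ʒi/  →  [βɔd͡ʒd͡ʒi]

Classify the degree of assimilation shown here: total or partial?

Comparing underlying and surface forms, /χ/ → [ʒ] is the alternation; the neighbouring /ʒ/ is constant.
The output [ʒ] is identical to the trigger /ʒ/ — every feature (place, manner, voicing) has been copied — so this is total assimilation.
The other forms behave the same way: /θ/ → [ɴ] before /ɴ/; /x/ → [d͡ʒ] before /d͡ʒ/ — in each case the output is a copy of the following consonant.

total assimilation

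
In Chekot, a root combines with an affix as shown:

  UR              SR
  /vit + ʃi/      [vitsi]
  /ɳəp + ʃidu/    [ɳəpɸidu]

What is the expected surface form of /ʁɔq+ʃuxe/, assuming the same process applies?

[ʁɔqχuxe]

The data show progressive place assimilation: /ʃ/ → [s] after /t/; /ʃ/ → [ɸ] after /p/. In each pair only place changes, matching the preceding consonant, while manner and voice stay constant.
The rule targets /ʃ/ (voiceless postalveolar fricative), which sits after the trigger /q/ (uvular).
A voiceless uvular fricative is [χ], so the surface segment is [χ].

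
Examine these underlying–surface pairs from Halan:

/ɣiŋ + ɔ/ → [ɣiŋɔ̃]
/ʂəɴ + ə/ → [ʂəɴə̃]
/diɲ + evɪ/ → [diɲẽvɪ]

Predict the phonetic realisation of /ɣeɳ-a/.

The data show progressive nasality assimilation (vowel nasalisation): /ɔ/ → [ɔ̃] after /ŋ/; /ə/ → [ə̃] after /ɴ/; /e/ → [ẽ] after /ɲ/ — a vowel is nasalised by an immediately preceding nasal consonant.
The vowel /a/ is adjacent to the preceding nasal /ɳ/, so it acquires [+nasal] and surfaces as [ã].

[ɣeɳã]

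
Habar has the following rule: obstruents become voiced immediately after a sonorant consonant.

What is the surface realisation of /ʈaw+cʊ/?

/c/ is a voiceless palatal stop. The preceding trigger /w/ is voiced, so /c/ must become voiced as well.
Changing only its voicing to voiced gives [ɟ] — the voiced palatal stop.

[ʈawɟʊ]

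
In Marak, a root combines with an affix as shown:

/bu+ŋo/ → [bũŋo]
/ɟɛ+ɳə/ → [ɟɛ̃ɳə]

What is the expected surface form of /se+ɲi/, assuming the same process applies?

[sẽɲi]

The data show regressive nasality assimilation (vowel nasalisation): /u/ → [ũ] before /ŋ/; /ɛ/ → [ɛ̃] before /ɳ/ — a vowel is nasalised by an immediately following nasal consonant.
/e/ sits next to the nasal /ɲ/ and is therefore nasalised to [ẽ].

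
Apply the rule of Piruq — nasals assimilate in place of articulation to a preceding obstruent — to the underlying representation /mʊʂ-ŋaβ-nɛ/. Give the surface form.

The rule targets /ŋ/ (voiced velar nasal), which sits after the trigger /ʂ/ (retroflex).
A voiced retroflex nasal is [ɳ], so the surface segment is [ɳ].
The same rule applies at the second boundary: /n/ → [m] next to /β/.

[mʊʂɳaβmɛ]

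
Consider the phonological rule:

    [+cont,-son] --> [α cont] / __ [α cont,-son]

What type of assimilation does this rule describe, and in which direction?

The rule copies [cont] (continuancy) from the environment onto the target fricatives; since [±cont] encodes the stop/fricative manner contrast, the assimilating dimension is manner.
The conditioning segment sits to the right of the focus bar, meaning the trigger follows the segment that changes — regressive assimilation.

regressive manner assimilation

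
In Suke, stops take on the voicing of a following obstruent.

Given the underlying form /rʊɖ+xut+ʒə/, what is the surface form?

[rʊʈxudʒə]

/ɖ/ is a voiced retroflex stop. The following trigger /x/ is voiceless, so /ɖ/ must become voiceless as well.
A voiceless retroflex stop is [ʈ], so the surface segment is [ʈ].
At the second juncture, /t/ likewise becomes [d] adjacent to /ʒ/.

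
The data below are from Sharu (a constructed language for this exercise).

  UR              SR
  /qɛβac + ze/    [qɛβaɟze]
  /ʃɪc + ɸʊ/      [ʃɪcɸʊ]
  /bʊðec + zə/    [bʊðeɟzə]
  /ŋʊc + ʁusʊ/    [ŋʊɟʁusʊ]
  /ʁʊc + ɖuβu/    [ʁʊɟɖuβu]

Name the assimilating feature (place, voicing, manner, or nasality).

Underlying /c/ is realised as [ɟ] next to /z/; /z/ itself does not change.
The change voiceless → voiced matches the voicing of the following /z/, identifying this as voicing assimilation.
The same holds elsewhere in the data: /c/ → [ɟ] before /ʁ/ (voiceless → voiced, matching voiced); /c/ → [ɟ] before /ɖ/ (voiceless → voiced, matching voiced) — only voicing changes, and always toward the following segment.
Nothing changes in [ʃɪcɸʊ]: there the adjacent consonants already agree in voicing (/c/ and /ɸ/ are both voiceless), so this form is consistent with the same rule.

voicing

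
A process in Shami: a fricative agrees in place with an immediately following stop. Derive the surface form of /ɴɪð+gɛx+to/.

The rule targets /ð/ (voiced dental fricative), which sits before the trigger /g/ (velar).
Changing only its place to velar gives [ɣ] — the voiced velar fricative.
At the second juncture, /x/ likewise becomes [s] adjacent to /t/.

[ɴɪɣgɛsto]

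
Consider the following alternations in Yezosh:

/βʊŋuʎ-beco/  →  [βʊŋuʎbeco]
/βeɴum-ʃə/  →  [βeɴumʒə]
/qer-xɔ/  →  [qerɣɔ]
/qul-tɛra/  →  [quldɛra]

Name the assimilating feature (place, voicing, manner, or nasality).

The segment that alternates is /ʃ/, which surfaces as [ʒ] when adjacent to /m/.
/ʃ/ is voiceless while /m/ is voiced; the output [ʒ] is voiced, matching the trigger — so the feature that spreads is voicing.
The other alternating forms pattern the same way: /x/ → [ɣ] after /r/ (voiceless → voiced, matching voiced); /t/ → [d] after /l/ (voiceless → voiced, matching voiced) — only voicing changes, and always toward the preceding segment.
No alternation appears in [βʊŋuʎbeco]: there the adjacent consonants already agree in voicing (/b/ and /ʎ/ are both voiced), so this form is consistent with the same rule.

voicing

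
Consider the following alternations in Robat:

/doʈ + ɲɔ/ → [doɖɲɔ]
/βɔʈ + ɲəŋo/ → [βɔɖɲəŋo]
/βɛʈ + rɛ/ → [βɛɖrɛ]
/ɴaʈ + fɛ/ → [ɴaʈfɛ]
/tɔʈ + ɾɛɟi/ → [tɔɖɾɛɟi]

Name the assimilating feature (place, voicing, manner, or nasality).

voicing

The segment that alternates is /ʈ/, which surfaces as [ɖ] when adjacent to /ɲ/.
The change voiceless → voiced matches the voicing of the following /ɲ/, identifying this as voicing assimilation.
The other alternating forms pattern the same way: /ʈ/ → [ɖ] before /r/ (voiceless → voiced, matching voiced); /ʈ/ → [ɖ] before /ɾ/ (voiceless → voiced, matching voiced) — only voicing changes, and always toward the following segment.
Nothing changes in [ɴaʈfɛ]: there the adjacent consonants already agree in voicing (/ʈ/ and /f/ are both voiceless), so this form is consistent with the same rule.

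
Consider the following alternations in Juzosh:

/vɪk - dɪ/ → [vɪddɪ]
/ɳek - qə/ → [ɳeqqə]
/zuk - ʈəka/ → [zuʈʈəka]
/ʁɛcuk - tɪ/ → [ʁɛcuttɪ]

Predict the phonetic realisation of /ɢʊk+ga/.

[ɢʊgga]

The data show regressive total assimilation (/k/ → [d] before /d/; /k/ → [q] before /q/; /k/ → [ʈ] before /ʈ/; /k/ → [t] before /t/): in every case the target segment becomes identical to its following neighbour, copying more than a single feature.
/k/ is the segment targeted by the rule; it sits immediately before /g/, so it assimilates completely and surfaces as [g].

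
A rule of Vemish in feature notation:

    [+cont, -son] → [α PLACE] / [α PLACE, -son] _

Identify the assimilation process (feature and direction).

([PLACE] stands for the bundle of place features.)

progressive place assimilation

The shared variable α links the value of the place features (abbreviated [PLACE]) on the target to the same value on the neighbouring segment, so place is the feature that assimilates.
Since the environment is written before the underscore, the trigger precedes the target; the direction is progressive.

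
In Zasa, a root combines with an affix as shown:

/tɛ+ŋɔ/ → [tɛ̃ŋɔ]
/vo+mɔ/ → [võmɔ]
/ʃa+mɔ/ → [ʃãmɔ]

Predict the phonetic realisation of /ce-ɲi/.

[cẽɲi]

The data show regressive nasality assimilation (vowel nasalisation): /ɛ/ → [ɛ̃] before /ŋ/; /o/ → [õ] before /m/; /a/ → [ã] before /m/ — a vowel is nasalised by an immediately following nasal consonant.
The vowel /e/ is adjacent to the following nasal /ɲ/, so it acquires [+nasal] and surfaces as [ẽ].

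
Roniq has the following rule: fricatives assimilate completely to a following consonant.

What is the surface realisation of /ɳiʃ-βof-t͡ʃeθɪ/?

[ɳiββot͡ʃt͡ʃeθɪ]

/ʃ/ is the segment targeted by the rule; it sits immediately before /β/, so it assimilates completely and surfaces as [β].
At the second juncture, /f/ likewise becomes [t͡ʃ] adjacent to /t͡ʃ/.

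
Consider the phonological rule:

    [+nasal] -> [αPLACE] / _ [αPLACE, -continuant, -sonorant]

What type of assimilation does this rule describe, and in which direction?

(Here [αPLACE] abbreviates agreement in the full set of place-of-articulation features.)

The rule copies the place features (abbreviated [PLACE]) from the environment onto the target, so the assimilating feature is place.
The conditioning segment sits to the right of the focus bar, meaning the trigger follows the segment that changes — regressive assimilation.

regressive place assimilation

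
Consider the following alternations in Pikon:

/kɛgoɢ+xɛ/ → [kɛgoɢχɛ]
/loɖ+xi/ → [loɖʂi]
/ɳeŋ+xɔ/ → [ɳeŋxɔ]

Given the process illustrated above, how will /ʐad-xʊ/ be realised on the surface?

[ʐadsʊ]

The data show progressive place assimilation: /x/ → [χ] after /ɢ/; /x/ → [ʂ] after /ɖ/. In each pair only place changes, matching the preceding consonant, while manner and voice stay constant.
No alternation appears in [ɳeŋxɔ]: there the adjacent consonants already agree in place (/x/ and /ŋ/ are both velar), so this form is consistent with the same rule.
The rule targets /x/ (voiceless velar fricative), which sits after the trigger /d/ (alveolar).
Changing only its place to alveolar gives [s] — the voiceless alveolar fricative.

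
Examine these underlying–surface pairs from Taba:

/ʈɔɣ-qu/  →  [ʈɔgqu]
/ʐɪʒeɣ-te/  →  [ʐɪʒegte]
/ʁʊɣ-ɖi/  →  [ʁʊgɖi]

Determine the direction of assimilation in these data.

Comparing underlying and surface forms, /ɣ/ → [g] is the alternation; the neighbouring /q/ is constant.
/ɣ/ is a fricative while /q/ is a stop; the output [g] is a stop, matching the trigger — so the feature that spreads is manner.
The same holds elsewhere in the data: /ɣ/ → [g] before /t/ (fricative → stop, matching a stop); /ɣ/ → [g] before /ɖ/ (fricative → stop, matching a stop) — only manner changes, and always toward the following segment.
Since the segment that changes precedes the conditioning segment, the assimilation is regressive.

regressive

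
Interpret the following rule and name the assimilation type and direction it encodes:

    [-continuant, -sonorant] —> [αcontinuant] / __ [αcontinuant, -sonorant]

The rule copies [continuant] (continuancy) from the environment onto the target stops; since [±continuant] encodes the stop/fricative manner contrast, the assimilating dimension is manner.
Since the environment is written after the underscore, the trigger follows the target; the direction is regressive.

regressive manner assimilation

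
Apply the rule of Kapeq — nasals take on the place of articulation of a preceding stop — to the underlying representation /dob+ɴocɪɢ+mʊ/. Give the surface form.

[dobmocɪɢɴʊ]

The rule targets /ɴ/ (voiced uvular nasal), which sits after the trigger /b/ (bilabial).
A voiced bilabial nasal is [m], so the surface segment is [m].
At the second juncture, /m/ likewise becomes [ɴ] adjacent to /ɢ/.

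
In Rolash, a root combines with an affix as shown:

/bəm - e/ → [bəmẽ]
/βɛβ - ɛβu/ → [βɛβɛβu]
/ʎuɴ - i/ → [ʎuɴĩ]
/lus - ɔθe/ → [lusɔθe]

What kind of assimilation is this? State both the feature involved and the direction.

progressive nasality assimilation (vowel nasalisation)

The vowel /e/ surfaces as nasalised [ẽ] next to the preceding nasal /m/ — it has acquired the [+nasal] feature of its neighbour.
Likewise in the remaining data: /i/ → [ĩ] after /ɴ/ — each time a vowel is nasalised next to a preceding nasal.
No change occurs in [βɛβɛβu], [lusɔθe] because the vowel at the boundary is adjacent to an oral consonant, not a nasal (/ɛ/ next to /β/; /ɔ/ next to /s/).
Because the conditioning nasal is to the left of the vowel that changes, the process is progressive (perseverative).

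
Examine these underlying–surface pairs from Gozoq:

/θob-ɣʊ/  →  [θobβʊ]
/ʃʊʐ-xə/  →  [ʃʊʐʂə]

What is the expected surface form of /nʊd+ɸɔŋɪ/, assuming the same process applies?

[nʊdsɔŋɪ]

The data show progressive place assimilation: /ɣ/ → [β] after /b/; /x/ → [ʂ] after /ʐ/. In each pair only place changes, matching the preceding consonant, while manner and voice stay constant.
The rule targets /ɸ/ (voiceless bilabial fricative), which sits after the trigger /d/ (alveolar).
Changing only its place to alveolar gives [s] — the voiceless alveolar fricative.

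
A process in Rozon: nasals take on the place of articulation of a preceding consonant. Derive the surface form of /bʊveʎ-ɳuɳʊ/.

The rule targets /ɳ/ (voiced retroflex nasal), which sits after the trigger /ʎ/ (palatal).
Changing only its place to palatal gives [ɲ] — the voiced palatal nasal.

[bʊveʎɲuɳʊ]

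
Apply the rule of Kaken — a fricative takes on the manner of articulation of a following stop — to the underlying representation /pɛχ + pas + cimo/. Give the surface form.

[pɛqpatcimo]

The rule targets /χ/ (voiceless uvular fricative), which sits before the trigger /p/ (stop).
The voiceless uvular stop is [q], so /χ/ → [q].
The same rule applies at the second boundary: /s/ → [t] next to /c/.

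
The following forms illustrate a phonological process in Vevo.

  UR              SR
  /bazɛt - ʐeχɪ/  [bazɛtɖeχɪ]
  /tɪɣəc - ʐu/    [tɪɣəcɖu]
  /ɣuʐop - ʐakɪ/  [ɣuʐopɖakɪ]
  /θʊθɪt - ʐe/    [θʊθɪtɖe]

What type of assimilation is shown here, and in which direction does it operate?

progressive manner assimilation

The segment that alternates is /ʐ/, which surfaces as [ɖ] when adjacent to /t/.
The change fricative → stop matches the manner of the preceding /t/, identifying this as manner assimilation.
Place and voice are unchanged, so the assimilation is partial, not total.
Checking the remaining alternations: /ʐ/ → [ɖ] after /c/ (fricative → stop, matching a stop); /ʐ/ → [ɖ] after /p/ (fricative → stop, matching a stop) — only manner changes, and always toward the preceding segment.
Since the segment that changes follows the conditioning segment, the assimilation is progressive.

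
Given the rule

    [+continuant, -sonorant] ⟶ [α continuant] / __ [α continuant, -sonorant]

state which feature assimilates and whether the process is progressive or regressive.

regressive manner assimilation

The shared variable α links the value of [continuant] on the target to that of the neighbouring obstruent. [continuant] distinguishes stops from fricatives — a manner-of-articulation feature — so this is manner assimilation.
The conditioning segment sits to the right of the focus bar, meaning the trigger follows the segment that changes — regressive assimilation.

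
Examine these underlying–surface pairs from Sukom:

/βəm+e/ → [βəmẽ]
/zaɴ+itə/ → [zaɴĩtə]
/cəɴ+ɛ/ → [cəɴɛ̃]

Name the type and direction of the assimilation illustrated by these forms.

progressive nasality assimilation (vowel nasalisation)

The vowel /e/ surfaces as nasalised [ẽ] next to the preceding nasal /m/ — it has acquired the [+nasal] feature of its neighbour.
The other forms show the same pattern: /i/ → [ĩ] after /ɴ/; /ɛ/ → [ɛ̃] after /ɴ/ — each time a vowel is nasalised next to a preceding nasal.
Because the conditioning nasal is to the left of the vowel that changes, the process is progressive (perseverative).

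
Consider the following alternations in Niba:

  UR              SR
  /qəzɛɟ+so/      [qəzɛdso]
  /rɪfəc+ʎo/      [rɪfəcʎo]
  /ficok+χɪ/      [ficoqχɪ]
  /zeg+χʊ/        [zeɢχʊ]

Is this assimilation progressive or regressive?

The segment that alternates is /ɟ/, which surfaces as [d] when adjacent to /s/.
The change palatal → alveolar matches the place of the following /s/, identifying this as place assimilation.
The other alternating forms pattern the same way: /k/ → [q] before /χ/ (velar → uvular, matching uvular); /g/ → [ɢ] before /χ/ (velar → uvular, matching uvular) — only place changes, and always toward the following segment.
Nothing changes in [rɪfəcʎo]: there the adjacent consonants already agree in place (/c/ and /ʎ/ are both palatal), so this form is consistent with the same rule.
Since the segment that changes precedes the conditioning segment, the assimilation is regressive.

regressive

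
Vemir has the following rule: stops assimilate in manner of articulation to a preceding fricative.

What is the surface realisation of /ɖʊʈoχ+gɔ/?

The rule targets /g/ (voiced velar stop), which sits after the trigger /χ/ (fricative).
A voiced velar fricative is [ɣ], so the surface segment is [ɣ].

[ɖʊʈoχɣɔ]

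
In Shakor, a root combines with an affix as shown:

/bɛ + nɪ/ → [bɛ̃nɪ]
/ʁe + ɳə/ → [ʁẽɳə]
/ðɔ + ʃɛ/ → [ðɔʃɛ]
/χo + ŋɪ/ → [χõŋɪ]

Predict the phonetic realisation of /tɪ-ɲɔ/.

The data show regressive nasality assimilation (vowel nasalisation): /ɛ/ → [ɛ̃] before /n/; /e/ → [ẽ] before /ɳ/; /o/ → [õ] before /ŋ/ — a vowel is nasalised by an immediately following nasal consonant.
No change occurs in [ðɔʃɛ] because the vowel at the boundary is adjacent to an oral consonant, not a nasal (/ɔ/ next to /ʃ/).
/ɪ/ sits next to the nasal /ɲ/ and is therefore nasalised to [ɪ̃].

[tɪ̃ɲɔ]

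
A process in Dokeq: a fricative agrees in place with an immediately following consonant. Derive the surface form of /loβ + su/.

/β/ is a voiced bilabial fricative. The following trigger /s/ is alveolar, so /β/ must become alveolar as well.
A voiced alveolar fricative is [z], so the surface segment is [z].

[lozsu]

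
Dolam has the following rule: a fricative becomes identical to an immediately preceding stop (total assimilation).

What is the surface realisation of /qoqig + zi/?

[qoqiggi]

/z/ is the segment targeted by the rule; it sits immediately after /g/, so it assimilates completely and surfaces as [g].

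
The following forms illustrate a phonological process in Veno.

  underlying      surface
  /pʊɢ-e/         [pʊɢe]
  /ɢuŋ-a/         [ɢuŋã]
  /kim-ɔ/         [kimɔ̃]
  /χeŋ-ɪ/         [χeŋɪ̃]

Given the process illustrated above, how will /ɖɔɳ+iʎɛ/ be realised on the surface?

The data show progressive nasality assimilation (vowel nasalisation): /a/ → [ã] after /ŋ/; /ɔ/ → [ɔ̃] after /m/; /ɪ/ → [ɪ̃] after /ŋ/ — a vowel is nasalised by an immediately preceding nasal consonant.
No change occurs in [pʊɢe] because the vowel at the boundary is adjacent to an oral consonant, not a nasal (/e/ next to /ɢ/).
The vowel /i/ is adjacent to the preceding nasal /ɳ/, so it acquires [+nasal] and surfaces as [ĩ].

[ɖɔɳĩʎɛ]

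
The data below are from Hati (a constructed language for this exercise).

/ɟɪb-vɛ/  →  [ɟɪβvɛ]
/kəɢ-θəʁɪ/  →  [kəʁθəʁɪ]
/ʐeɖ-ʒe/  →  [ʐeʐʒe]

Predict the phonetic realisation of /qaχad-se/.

The data show regressive manner assimilation: /b/ → [β] before /v/; /ɢ/ → [ʁ] before /θ/; /ɖ/ → [ʐ] before /ʒ/. In each pair only manner changes, matching the following consonant, while place and voice stay constant.
/d/ is a voiced alveolar stop. The following trigger /s/ is a fricative, so /d/ must become a fricative as well.
A voiced alveolar fricative is [z], so the surface segment is [z].

[qaχazse]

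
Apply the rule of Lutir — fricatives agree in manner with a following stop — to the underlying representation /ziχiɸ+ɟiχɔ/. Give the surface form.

[ziχipɟiχɔ]

The rule targets /ɸ/ (voiceless bilabial fricative), which sits before the trigger /ɟ/ (stop).
Changing only its manner to stop gives [p] — the voiceless bilabial stop.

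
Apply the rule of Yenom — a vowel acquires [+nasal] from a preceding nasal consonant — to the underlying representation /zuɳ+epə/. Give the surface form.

/e/ sits next to the nasal /ɳ/ and is therefore nasalised to [ẽ].

[zuɳẽpə]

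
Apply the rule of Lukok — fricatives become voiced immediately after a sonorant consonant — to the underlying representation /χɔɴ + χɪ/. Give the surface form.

[χɔɴʁɪ]

The rule targets /χ/ (voiceless uvular fricative), which sits after the trigger /ɴ/ (voiced).
The voiced uvular fricative is [ʁ], so /χ/ → [ʁ].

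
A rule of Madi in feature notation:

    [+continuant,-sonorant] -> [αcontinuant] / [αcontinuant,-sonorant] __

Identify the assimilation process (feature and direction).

progressive manner assimilation

The rule copies [continuant] (continuancy) from the environment onto the target fricatives; since [±continuant] encodes the stop/fricative manner contrast, the assimilating dimension is manner.
Since the environment is written before the underscore, the trigger precedes the target; the direction is progressive.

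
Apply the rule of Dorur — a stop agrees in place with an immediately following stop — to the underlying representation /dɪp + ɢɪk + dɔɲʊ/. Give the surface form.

/p/ is a voiceless bilabial stop. The following trigger /ɢ/ is uvular, so /p/ must become uvular as well.
Changing only its place to uvular gives [q] — the voiceless uvular stop.
The same rule applies at the second boundary: /k/ → [t] next to /d/.

[dɪqɢɪtdɔɲʊ]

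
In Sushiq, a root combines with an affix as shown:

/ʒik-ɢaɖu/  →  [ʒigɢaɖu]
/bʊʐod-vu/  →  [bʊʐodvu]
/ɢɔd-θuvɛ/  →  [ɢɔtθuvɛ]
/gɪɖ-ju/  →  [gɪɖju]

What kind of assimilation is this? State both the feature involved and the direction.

regressive voicing assimilation

Comparing underlying and surface forms, /k/ → [g] is the alternation; the neighbouring /ɢ/ is constant.
The change voiceless → voiced matches the voicing of the following /ɢ/, identifying this as voicing assimilation.
Place and manner are unchanged, so the assimilation is partial, not total.
The same holds elsewhere in the data: /d/ → [t] before /θ/ (voiced → voiceless, matching voiceless) — only voicing changes, and always toward the following segment.
No alternation appears in [bʊʐodvu], [gɪɖju]: there the adjacent consonants already agree in voicing (/d/ and /v/ are both voiced; /ɖ/ and /j/ are both voiced), so these forms are consistent with the same rule.
Since the segment that changes precedes the conditioning segment, the assimilation is regressive.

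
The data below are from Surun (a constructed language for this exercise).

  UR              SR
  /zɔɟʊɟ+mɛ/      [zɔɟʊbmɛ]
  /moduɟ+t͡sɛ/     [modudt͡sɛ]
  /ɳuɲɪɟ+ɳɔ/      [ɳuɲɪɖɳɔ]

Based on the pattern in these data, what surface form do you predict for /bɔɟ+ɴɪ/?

[bɔɢɴɪ]

The data show regressive place assimilation: /ɟ/ → [b] before /m/; /ɟ/ → [d] before /t͡s/; /ɟ/ → [ɖ] before /ɳ/. In each pair only place changes, matching the following consonant, while manner and voice stay constant.
The rule targets /ɟ/ (voiced palatal stop), which sits before the trigger /ɴ/ (uvular).
A voiced uvular stop is [ɢ], so the surface segment is [ɢ].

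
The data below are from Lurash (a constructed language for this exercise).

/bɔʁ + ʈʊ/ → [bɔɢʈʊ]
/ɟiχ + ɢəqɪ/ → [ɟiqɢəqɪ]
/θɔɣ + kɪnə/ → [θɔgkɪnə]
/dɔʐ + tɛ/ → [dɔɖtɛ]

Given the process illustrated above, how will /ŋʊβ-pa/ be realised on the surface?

The data show regressive manner assimilation: /ʁ/ → [ɢ] before /ʈ/; /χ/ → [q] before /ɢ/; /ɣ/ → [g] before /k/; /ʐ/ → [ɖ] before /t/. In each pair only manner changes, matching the following consonant, while place and voice stay constant.
The rule targets /β/ (voiced bilabial fricative), which sits before the trigger /p/ (stop).
The voiced bilabial stop is [b], so /β/ → [b].

[ŋʊbpa]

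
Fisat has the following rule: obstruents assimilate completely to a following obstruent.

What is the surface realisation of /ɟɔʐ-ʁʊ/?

[ɟɔʁʁʊ]

/ʐ/ is the segment targeted by the rule; it sits immediately before /ʁ/, so it assimilates completely and surfaces as [ʁ].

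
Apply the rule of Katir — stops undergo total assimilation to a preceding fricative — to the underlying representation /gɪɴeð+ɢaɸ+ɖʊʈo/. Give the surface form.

/ɢ/ is the segment targeted by the rule; it sits immediately after /ð/, so it assimilates completely and surfaces as [ð].
At the second juncture, /ɖ/ likewise becomes [ɸ] adjacent to /ɸ/.

[gɪɴeððaɸɸʊʈo]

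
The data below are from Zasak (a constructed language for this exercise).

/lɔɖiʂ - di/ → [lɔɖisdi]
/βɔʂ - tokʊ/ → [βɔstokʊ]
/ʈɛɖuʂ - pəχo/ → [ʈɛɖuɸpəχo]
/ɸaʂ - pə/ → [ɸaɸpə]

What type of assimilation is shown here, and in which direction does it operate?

regressive place assimilation

Underlying /ʂ/ is realised as [s] next to /d/; /d/ itself does not change.
The change retroflex → alveolar matches the place of the following /d/, identifying this as place assimilation.
Manner and voice are unchanged, so the assimilation is partial, not total.
The other alternating forms pattern the same way: /ʂ/ → [s] before /t/ (retroflex → alveolar, matching alveolar); /ʂ/ → [ɸ] before /p/ (retroflex → bilabial, matching bilabial) — only place changes, and always toward the following segment.
The trigger is the following segment, so the direction is regressive (anticipatory).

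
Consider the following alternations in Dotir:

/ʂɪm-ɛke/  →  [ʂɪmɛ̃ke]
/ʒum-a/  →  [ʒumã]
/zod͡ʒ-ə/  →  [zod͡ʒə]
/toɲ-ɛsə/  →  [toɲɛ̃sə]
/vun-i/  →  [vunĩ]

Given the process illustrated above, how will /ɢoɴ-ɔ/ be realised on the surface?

The data show progressive nasality assimilation (vowel nasalisation): /ɛ/ → [ɛ̃] after /m/; /a/ → [ã] after /m/; /ɛ/ → [ɛ̃] after /ɲ/; /i/ → [ĩ] after /n/ — a vowel is nasalised by an immediately preceding nasal consonant.
No change occurs in [zod͡ʒə] because the vowel at the boundary is adjacent to an oral consonant, not a nasal (/ə/ next to /d͡ʒ/).
/ɔ/ sits next to the nasal /ɴ/ and is therefore nasalised to [ɔ̃].

[ɢoɴɔ̃]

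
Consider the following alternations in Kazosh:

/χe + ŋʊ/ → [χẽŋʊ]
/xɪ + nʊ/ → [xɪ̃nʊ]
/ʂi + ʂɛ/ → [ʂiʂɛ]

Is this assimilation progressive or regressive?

The vowel /e/ surfaces as nasalised [ẽ] next to the following nasal /ŋ/ — it has acquired the [+nasal] feature of its neighbour.
The other form shows the same pattern: /ɪ/ → [ɪ̃] before /n/ — each time a vowel is nasalised next to a following nasal.
No change occurs in [ʂiʂɛ] because the vowel at the boundary is adjacent to an oral consonant, not a nasal (/i/ next to /ʂ/).
Because the conditioning nasal is to the right of the vowel that changes, the process is regressive (anticipatory).

regressive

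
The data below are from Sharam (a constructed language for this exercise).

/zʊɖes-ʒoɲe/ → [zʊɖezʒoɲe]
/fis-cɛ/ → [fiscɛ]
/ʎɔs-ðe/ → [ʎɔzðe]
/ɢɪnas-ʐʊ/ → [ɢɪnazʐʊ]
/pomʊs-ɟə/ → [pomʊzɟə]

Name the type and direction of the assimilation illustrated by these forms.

Comparing underlying and surface forms, /s/ → [z] is the alternation; the neighbouring /ʒ/ is constant.
/s/ is voiceless while /ʒ/ is voiced; the output [z] is voiced, matching the trigger — so the feature that spreads is voicing.
Place and manner are unchanged, so the assimilation is partial, not total.
The same holds elsewhere in the data: /s/ → [z] before /ð/ (voiceless → voiced, matching voiced); /s/ → [z] before /ʐ/ (voiceless → voiced, matching voiced); /s/ → [z] before /ɟ/ (voiceless → voiced, matching voiced) — only voicing changes, and always toward the following segment.
No alternation appears in [fiscɛ]: there the adjacent consonants already agree in voicing (/s/ and /c/ are both voiceless), so this form is consistent with the same rule.
Since the segment that changes precedes the conditioning segment, the assimilation is regressive.

regressive voicing assimilation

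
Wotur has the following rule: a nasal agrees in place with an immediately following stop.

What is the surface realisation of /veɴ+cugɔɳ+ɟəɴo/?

[veɲcugɔɲɟəɴo]

The rule targets /ɴ/ (voiced uvular nasal), which sits before the trigger /c/ (palatal).
A voiced palatal nasal is [ɲ], so the surface segment is [ɲ].
At the second juncture, /ɳ/ likewise becomes [ɲ] adjacent to /ɟ/.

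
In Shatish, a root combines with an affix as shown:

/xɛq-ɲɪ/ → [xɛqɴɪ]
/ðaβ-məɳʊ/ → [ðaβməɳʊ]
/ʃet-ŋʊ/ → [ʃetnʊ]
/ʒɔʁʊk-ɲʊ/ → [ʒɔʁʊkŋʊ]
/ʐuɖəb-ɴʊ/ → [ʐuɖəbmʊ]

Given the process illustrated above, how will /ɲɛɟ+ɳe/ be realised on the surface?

[ɲɛɟɲe]

The data show progressive place assimilation: /ɲ/ → [ɴ] after /q/; /ŋ/ → [n] after /t/; /ɲ/ → [ŋ] after /k/; /ɴ/ → [m] after /b/. In each pair only place changes, matching the preceding consonant, while manner and voice stay constant.
Nothing changes in [ðaβməɳʊ]: there the adjacent consonants already agree in place (/m/ and /β/ are both bilabial), so this form is consistent with the same rule.
The rule targets /ɳ/ (voiced retroflex nasal), which sits after the trigger /ɟ/ (palatal).
The voiced palatal nasal is [ɲ], so /ɳ/ → [ɲ].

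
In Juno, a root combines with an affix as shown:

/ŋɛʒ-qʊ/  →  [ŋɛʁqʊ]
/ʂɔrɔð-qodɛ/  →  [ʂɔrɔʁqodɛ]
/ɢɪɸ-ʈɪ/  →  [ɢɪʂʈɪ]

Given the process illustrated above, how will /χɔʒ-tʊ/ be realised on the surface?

[χɔztʊ]

The data show regressive place assimilation: /ʒ/ → [ʁ] before /q/; /ð/ → [ʁ] before /q/; /ɸ/ → [ʂ] before /ʈ/. In each pair only place changes, matching the following consonant, while manner and voice stay constant.
/ʒ/ is a voiced postalveolar fricative. The following trigger /t/ is alveolar, so /ʒ/ must become alveolar as well.
Changing only its place to alveolar gives [z] — the voiced alveolar fricative.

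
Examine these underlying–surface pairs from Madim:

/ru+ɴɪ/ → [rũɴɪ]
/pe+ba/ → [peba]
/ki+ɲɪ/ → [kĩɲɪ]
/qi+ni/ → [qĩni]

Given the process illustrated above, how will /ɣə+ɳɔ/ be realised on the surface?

[ɣə̃ɳɔ]

The data show regressive nasality assimilation (vowel nasalisation): /u/ → [ũ] before /ɴ/; /i/ → [ĩ] before /ɲ/; /i/ → [ĩ] before /n/ — a vowel is nasalised by an immediately following nasal consonant.
No change occurs in [peba] because the vowel at the boundary is adjacent to an oral consonant, not a nasal (/e/ next to /b/).
The vowel /ə/ is adjacent to the following nasal /ɳ/, so it acquires [+nasal] and surfaces as [ə̃].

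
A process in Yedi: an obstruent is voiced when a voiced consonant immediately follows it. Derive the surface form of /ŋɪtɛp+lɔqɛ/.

/p/ is a voiceless bilabial stop. The following trigger /l/ is voiced, so /p/ must become voiced as well.
The voiced bilabial stop is [b], so /p/ → [b].

[ŋɪtɛblɔqɛ]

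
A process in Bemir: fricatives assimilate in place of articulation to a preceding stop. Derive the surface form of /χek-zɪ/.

The rule targets /z/ (voiced alveolar fricative), which sits after the trigger /k/ (velar).
The voiced velar fricative is [ɣ], so /z/ → [ɣ].

[χekɣɪ]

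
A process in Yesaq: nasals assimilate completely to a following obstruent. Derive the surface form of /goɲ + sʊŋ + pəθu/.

/ɲ/ is the segment targeted by the rule; it sits immediately before /s/, so it assimilates completely and surfaces as [s].
At the second juncture, /ŋ/ likewise becomes [p] adjacent to /p/.

[gossʊppəθu]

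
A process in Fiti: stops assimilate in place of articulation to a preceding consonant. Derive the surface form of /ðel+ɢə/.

The rule targets /ɢ/ (voiced uvular stop), which sits after the trigger /l/ (alveolar).
A voiced alveolar stop is [d], so the surface segment is [d].

[ðeldə]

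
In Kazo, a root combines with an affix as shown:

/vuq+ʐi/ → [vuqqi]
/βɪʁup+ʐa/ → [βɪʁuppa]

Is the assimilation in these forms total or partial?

Underlying /ʐ/ is realised as [q] next to /q/; /q/ itself does not change.
The output [q] is identical to the trigger /q/ — every feature (place, manner, voicing) has been copied — so this is total assimilation.
The remaining alternation confirms this: /ʐ/ → [p] after /p/ — in each case the output is a copy of the preceding consonant.

total assimilation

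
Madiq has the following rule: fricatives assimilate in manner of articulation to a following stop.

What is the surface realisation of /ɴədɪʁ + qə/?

[ɴədɪɢqə]

/ʁ/ is a voiced uvular fricative. The following trigger /q/ is a stop, so /ʁ/ must become a stop as well.
A voiced uvular stop is [ɢ], so the surface segment is [ɢ].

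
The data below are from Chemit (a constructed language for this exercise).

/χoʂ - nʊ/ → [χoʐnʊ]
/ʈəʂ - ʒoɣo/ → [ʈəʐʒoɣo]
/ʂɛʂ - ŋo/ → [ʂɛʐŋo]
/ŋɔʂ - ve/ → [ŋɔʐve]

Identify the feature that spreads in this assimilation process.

Underlying /ʂ/ is realised as [ʐ] next to /n/; /n/ itself does not change.
/ʂ/ is voiceless while /n/ is voiced; the output [ʐ] is voiced, matching the trigger — so the feature that spreads is voicing.
The same holds elsewhere in the data: /ʂ/ → [ʐ] before /ʒ/ (voiceless → voiced, matching voiced); /ʂ/ → [ʐ] before /ŋ/ (voiceless → voiced, matching voiced); /ʂ/ → [ʐ] before /v/ (voiceless → voiced, matching voiced) — only voicing changes, and always toward the following segment.

voicing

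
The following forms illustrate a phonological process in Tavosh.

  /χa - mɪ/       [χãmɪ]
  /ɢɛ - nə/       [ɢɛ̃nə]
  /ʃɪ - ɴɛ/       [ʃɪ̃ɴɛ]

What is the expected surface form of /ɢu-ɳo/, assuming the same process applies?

The data show regressive nasality assimilation (vowel nasalisation): /a/ → [ã] before /m/; /ɛ/ → [ɛ̃] before /n/; /ɪ/ → [ɪ̃] before /ɴ/ — a vowel is nasalised by an immediately following nasal consonant.
The vowel /u/ is adjacent to the following nasal /ɳ/, so it acquires [+nasal] and surfaces as [ũ].

[ɢũɳo]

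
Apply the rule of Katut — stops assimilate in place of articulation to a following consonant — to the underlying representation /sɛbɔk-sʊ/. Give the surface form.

/k/ is a voiceless velar stop. The following trigger /s/ is alveolar, so /k/ must become alveolar as well.
Changing only its place to alveolar gives [t] — the voiceless alveolar stop.

[sɛbɔtsʊ]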